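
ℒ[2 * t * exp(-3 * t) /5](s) 2/(5 * (s + 3) ^2) 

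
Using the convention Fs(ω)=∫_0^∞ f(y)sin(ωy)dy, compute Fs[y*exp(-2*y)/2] 2*ω/(ω^2 + 4)^2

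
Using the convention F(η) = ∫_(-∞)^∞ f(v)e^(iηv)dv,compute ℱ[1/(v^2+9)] pi*exp(-3*Abs(η))/3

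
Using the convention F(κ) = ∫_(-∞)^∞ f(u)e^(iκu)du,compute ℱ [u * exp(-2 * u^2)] sqrt(2) * I * sqrt(pi) * κ * exp(-κ^2/8)/8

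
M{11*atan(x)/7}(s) -11*pi*sec(pi*s/2)/(14*s)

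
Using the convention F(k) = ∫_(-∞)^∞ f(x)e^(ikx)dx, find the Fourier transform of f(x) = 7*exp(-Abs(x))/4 7/(2*(k^2 + 1))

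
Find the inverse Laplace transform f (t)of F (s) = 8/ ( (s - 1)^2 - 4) 4 * exp (t) * sinh (2 * t)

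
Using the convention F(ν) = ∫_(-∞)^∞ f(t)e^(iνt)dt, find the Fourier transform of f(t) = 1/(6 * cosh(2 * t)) pi/(12 * cosh(pi * ν/4))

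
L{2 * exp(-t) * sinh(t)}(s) 2/(s * (s + 2))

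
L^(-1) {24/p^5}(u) u^4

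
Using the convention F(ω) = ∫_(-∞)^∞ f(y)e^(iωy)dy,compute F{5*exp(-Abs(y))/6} 5/(3*(ω^2 + 1))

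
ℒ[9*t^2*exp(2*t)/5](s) 18/(5*(s - 2)^3)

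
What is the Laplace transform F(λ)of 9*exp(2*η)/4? 9/(4*(λ - 2))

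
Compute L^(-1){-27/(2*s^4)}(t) -9*t^3/4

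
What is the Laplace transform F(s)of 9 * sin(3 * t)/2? 27/(2 * (s^2 + 9))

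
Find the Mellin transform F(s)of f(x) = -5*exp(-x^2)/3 -5*gamma(s/2)/6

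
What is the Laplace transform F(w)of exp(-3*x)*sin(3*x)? 3/((w + 3)^2 + 9)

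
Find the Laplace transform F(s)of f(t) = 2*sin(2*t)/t 2*atan(2/s)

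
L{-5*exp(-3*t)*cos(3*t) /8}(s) 5*(-s - 3) /(8*((s + 3) ^2 + 9) ) 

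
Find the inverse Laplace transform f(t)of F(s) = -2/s -2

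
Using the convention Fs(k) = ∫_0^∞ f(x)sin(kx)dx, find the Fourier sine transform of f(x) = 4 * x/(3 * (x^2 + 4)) 2 * pi * exp(-2 * k)/3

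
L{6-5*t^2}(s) 6/s - 10/s^3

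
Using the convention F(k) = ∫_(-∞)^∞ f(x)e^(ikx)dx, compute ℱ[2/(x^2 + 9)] 2*pi*exp(-3*Abs(k))/3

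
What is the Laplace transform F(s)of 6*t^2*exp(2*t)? 12/(s - 2)^3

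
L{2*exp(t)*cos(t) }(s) 2*(s - 1) /((s - 1) ^2 + 1) 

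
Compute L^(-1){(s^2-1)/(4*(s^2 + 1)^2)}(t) t*cos(t)/4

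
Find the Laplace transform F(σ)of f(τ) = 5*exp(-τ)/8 5/(8*(σ + 1))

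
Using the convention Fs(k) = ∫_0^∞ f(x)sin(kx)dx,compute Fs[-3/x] -3*pi/2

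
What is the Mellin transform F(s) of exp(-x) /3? gamma(s) /3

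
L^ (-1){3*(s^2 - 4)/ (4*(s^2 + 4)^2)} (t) 3*t*cos (2*t)/4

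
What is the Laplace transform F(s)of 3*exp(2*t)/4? 3/(4*(s - 2))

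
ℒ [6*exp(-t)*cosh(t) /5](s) 6*(s + 1) /(5*s*(s + 2) ) 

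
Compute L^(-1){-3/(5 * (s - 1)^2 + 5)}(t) -3 * exp(t) * sin(t)/5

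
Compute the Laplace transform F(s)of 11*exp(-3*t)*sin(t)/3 11/(3*((s+3)^2+1))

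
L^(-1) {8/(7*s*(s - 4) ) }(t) 4*exp(2*t)*sinh(2*t) /7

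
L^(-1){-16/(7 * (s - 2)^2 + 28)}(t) -8 * exp(2 * t) * sin(2 * t)/7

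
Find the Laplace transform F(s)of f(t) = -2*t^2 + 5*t 5/s^2 - 4/s^3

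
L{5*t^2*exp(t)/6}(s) 5/(3*(s - 1)^3)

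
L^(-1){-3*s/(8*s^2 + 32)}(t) -3*cos(2*t)/8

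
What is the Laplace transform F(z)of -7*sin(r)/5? -7/(5*z^2 + 5)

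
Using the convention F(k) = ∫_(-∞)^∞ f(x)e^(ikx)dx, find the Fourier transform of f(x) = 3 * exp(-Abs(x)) 6/(k^2 + 1)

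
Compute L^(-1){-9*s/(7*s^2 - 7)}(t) -9*cosh(t)/7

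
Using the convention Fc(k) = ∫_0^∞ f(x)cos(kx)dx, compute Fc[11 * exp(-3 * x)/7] 33/(7 * (k^2 + 9))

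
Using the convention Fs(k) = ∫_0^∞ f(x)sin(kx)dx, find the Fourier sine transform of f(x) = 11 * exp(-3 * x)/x 11 * atan(k/3)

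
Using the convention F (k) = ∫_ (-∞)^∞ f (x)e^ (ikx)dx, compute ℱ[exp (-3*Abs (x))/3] 2/ (k^2 + 9)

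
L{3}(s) 3/s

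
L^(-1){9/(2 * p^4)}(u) 3 * u^3/4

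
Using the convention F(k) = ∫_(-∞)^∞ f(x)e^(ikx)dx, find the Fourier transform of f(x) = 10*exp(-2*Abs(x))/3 40/(3*(k^2 + 4))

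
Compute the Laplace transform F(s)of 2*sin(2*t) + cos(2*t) 4/(s^2 + 4) + s/(s^2 + 4)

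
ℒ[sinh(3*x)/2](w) 3/(2*(w^2 - 9))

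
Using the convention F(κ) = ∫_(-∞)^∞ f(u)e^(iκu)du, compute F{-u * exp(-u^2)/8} -I * sqrt(pi) * κ * exp(-κ^2/4)/16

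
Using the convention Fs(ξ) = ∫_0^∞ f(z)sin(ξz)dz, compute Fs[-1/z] -pi/2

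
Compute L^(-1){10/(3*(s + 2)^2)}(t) 10*t*exp(-2*t)/3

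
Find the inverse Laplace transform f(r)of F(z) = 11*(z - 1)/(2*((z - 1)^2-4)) 11*exp(r)*cosh(2*r)/2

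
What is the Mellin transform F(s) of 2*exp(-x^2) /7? gamma(s/2) /7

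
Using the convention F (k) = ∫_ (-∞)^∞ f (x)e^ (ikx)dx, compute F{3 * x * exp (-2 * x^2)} 3 * sqrt (2) * I * sqrt (pi) * k * exp (-k^2/8)/8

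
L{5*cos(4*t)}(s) 5*s/(s^2+16)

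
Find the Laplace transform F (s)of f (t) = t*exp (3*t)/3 1/ (3*(s - 3)^2)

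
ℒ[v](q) q^ (-2)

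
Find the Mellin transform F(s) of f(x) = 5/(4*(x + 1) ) 5*pi*csc(pi*s) /4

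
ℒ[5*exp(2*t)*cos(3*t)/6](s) 5*(s - 2)/(6*((s - 2)^2 + 9))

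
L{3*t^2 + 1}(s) 1/s + 6/s^3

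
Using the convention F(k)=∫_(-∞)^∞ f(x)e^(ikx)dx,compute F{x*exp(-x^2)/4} I*sqrt(pi)*k*exp(-k^2/4)/8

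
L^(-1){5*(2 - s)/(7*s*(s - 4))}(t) -5*exp(2*t)*cosh(2*t)/7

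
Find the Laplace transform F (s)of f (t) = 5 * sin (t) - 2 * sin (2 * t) 5/ (s^2+1) - 4/ (s^2+4)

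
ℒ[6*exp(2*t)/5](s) 6/(5*(s - 2))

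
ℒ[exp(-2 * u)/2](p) 1/(2 * (p + 2))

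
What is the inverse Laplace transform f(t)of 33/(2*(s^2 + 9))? 11*sin(3*t)/2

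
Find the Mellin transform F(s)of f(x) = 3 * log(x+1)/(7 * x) -3 * pi * csc(pi * s)/(7 * s - 7)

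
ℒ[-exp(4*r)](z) -1/(z - 4)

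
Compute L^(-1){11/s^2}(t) 11*t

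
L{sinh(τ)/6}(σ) 1/(6*(σ^2 - 1))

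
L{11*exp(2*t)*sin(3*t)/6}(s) 11/(2*((s - 2)^2 + 9))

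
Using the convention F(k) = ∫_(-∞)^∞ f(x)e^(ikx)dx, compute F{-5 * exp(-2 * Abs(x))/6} -10/(3 * k^2 + 12)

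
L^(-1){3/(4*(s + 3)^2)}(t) 3*t*exp(-3*t)/4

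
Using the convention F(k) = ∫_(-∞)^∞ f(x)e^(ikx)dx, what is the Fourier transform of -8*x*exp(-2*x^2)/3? -sqrt(2)*I*sqrt(pi)*k*exp(-k^2/8)/3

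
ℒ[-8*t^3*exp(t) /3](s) -16/(s - 1) ^4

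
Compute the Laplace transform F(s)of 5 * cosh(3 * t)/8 5 * s/(8 * (s^2 - 9))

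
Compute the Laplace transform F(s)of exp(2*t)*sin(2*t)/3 2/(3*((s - 2)^2 + 4))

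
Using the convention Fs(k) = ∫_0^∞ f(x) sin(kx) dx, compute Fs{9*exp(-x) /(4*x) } 9*atan(k) /4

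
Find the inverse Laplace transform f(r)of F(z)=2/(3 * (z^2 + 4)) sin(2 * r)/3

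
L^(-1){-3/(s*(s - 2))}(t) -3*exp(t)*sinh(t)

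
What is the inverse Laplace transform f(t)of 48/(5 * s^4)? 8 * t^3/5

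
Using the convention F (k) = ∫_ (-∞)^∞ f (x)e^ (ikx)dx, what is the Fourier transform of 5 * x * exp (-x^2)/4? 5 * I * sqrt (pi) * k * exp (-k^2/4)/8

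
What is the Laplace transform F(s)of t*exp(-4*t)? (s + 4)^(-2)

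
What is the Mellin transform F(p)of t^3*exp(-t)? gamma(p+3)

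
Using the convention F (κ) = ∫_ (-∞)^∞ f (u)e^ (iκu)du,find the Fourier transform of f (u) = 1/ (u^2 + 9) pi*exp (-3*Abs (κ))/3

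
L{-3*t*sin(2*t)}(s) -12*s/(s^2 + 4)^2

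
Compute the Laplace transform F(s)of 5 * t 5/s^2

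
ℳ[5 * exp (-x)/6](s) 5 * gamma (s)/6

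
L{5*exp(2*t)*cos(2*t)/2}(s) 5*(s - 2)/(2*((s - 2)^2 + 4))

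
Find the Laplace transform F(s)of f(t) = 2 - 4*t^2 2/s - 8/s^3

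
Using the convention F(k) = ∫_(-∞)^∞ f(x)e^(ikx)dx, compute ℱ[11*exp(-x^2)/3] 11*sqrt(pi)*exp(-k^2/4)/3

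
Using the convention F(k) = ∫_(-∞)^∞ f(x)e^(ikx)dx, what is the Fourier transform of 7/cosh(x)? 7 * pi/cosh(pi * k/2)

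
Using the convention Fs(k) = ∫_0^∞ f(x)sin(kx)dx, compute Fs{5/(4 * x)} 5 * pi/8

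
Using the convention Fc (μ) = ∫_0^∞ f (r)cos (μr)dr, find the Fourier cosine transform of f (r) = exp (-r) 1/ (μ^2 + 1)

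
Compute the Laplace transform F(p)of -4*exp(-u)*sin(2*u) -8/((p+1)^2+4)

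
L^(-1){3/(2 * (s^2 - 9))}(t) sinh(3 * t)/2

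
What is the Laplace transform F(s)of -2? -2/s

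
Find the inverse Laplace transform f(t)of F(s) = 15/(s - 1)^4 5*t^3*exp(t)/2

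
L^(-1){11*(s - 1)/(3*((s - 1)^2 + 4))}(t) 11*exp(t)*cos(2*t)/3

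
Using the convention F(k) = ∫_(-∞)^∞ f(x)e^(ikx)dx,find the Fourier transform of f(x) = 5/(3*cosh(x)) 5*pi/(3*cosh(pi*k/2))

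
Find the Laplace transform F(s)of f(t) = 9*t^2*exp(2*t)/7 18/(7*(s - 2)^3)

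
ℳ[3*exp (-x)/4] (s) 3*gamma (s)/4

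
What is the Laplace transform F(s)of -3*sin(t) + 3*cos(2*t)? 3*s/(s^2 + 4) - 3/(s^2 + 1)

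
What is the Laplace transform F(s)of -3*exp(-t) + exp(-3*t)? 1/(s + 3) - 3/(s + 1)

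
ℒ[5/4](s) 5/(4*s)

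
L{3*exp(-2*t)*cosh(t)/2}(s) 3*(s + 2)/(2*((s + 2)^2 - 1))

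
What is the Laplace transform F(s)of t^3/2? 3/s^4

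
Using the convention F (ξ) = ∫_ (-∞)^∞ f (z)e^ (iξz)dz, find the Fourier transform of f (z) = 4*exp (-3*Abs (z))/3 8/ (ξ^2 + 9)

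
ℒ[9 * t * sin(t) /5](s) 18 * s/(5 * (s^2+1) ^2) 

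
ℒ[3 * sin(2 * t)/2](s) 3/(s^2 + 4)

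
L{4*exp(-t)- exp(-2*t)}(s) 4/(s + 1)-1/(s + 2)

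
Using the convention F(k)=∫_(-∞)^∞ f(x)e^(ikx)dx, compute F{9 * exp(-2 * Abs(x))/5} 36/(5 * (k^2 + 4))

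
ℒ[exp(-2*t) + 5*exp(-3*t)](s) 1/(s + 2) + 5/(s + 3)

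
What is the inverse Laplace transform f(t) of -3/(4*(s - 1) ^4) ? -t^3*exp(t) /8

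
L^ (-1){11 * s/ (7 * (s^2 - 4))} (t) 11 * cosh (2 * t)/7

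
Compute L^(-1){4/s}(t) 4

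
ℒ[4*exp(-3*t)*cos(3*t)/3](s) 4*(s + 3)/(3*((s + 3)^2 + 9))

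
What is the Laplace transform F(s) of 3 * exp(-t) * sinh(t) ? 3/(s * (s + 2) ) 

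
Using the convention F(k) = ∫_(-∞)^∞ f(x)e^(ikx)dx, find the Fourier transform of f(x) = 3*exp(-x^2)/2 3*sqrt(pi)*exp(-k^2/4)/2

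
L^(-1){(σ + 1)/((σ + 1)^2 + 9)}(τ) exp(-τ)*cos(3*τ)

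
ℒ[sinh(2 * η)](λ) 2/(λ^2-4)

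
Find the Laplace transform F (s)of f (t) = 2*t 2/s^2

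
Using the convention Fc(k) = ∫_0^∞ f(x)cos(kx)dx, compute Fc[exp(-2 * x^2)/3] sqrt(2) * sqrt(pi) * exp(-k^2/8)/12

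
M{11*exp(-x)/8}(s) 11*gamma(s)/8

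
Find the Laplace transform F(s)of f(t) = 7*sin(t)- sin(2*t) 7/(s^2 + 1) - 2/(s^2 + 4)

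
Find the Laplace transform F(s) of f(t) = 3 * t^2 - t 6/s^3 - 1/s^2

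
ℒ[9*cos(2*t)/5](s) 9*s/(5*(s^2 + 4))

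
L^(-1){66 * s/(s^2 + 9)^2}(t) 11 * t * sin(3 * t)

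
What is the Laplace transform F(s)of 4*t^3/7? 24/(7*s^4)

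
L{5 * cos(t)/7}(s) 5 * s/(7 * (s^2+1))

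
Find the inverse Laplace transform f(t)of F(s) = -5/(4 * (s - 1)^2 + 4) -5 * exp(t) * sin(t)/4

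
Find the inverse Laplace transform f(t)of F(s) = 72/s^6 3 * t^5/5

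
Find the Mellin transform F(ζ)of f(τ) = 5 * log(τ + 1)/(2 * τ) -5 * pi * csc(pi * ζ)/(2 * ζ - 2)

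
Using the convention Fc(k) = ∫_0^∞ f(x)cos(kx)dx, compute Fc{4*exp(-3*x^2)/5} 2*sqrt(3)*sqrt(pi)*exp(-k^2/12)/15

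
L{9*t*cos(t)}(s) 9*(s^2-1)/(s^2+1)^2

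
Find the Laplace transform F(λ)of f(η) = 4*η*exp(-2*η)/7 4/(7*(λ + 2)^2)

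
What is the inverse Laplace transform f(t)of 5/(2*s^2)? 5*t/2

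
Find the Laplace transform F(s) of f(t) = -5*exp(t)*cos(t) 5*(1 - s) /((s - 1) ^2 + 1) 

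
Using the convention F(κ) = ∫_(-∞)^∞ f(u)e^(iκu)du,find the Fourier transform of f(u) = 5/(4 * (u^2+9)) 5 * pi * exp(-3 * Abs(κ))/12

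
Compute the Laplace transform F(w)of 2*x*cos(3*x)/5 2*(w^2 - 9)/(5*(w^2 + 9)^2)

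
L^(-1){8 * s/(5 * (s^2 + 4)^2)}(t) 2 * t * sin(2 * t)/5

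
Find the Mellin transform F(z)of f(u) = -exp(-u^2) -gamma(z/2)/2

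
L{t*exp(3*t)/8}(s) 1/(8*(s - 3)^2)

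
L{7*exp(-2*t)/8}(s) 7/(8*(s + 2))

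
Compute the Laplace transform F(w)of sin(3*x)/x atan(3/w)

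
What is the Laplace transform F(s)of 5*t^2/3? 10/(3*s^3)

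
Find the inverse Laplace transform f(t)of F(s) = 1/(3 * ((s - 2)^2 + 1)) exp(2 * t) * sin(t)/3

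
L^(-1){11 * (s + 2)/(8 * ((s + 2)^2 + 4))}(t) 11 * exp(-2 * t) * cos(2 * t)/8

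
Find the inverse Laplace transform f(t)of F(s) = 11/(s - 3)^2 11 * t * exp(3 * t)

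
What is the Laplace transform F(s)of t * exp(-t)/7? 1/(7 * (s + 1)^2)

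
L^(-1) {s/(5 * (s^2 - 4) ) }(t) cosh(2 * t) /5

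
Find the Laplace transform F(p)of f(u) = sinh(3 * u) 3/(p^2 - 9)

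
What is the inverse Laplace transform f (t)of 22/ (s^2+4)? 11*sin (2*t)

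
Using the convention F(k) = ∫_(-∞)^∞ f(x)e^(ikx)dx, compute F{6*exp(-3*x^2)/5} 2*sqrt(3)*sqrt(pi)*exp(-k^2/12)/5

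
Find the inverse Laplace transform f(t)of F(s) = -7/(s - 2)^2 -7*t*exp(2*t)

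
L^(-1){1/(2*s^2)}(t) t/2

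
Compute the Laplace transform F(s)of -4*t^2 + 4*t 4/s^2 - 8/s^3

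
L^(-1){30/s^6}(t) t^5/4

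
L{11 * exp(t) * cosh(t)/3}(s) 11 * (s - 1)/(3 * s * (s - 2))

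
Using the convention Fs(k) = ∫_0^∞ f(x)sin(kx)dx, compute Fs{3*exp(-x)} 3*k/(k^2+1)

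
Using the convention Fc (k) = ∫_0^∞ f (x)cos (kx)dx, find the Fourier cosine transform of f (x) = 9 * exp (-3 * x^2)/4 3 * sqrt (3) * sqrt (pi) * exp (-k^2/12)/8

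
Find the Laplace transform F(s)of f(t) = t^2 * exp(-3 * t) 2/(s + 3)^3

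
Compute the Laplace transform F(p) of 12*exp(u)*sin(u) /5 12/(5*((p - 1) ^2 + 1) ) 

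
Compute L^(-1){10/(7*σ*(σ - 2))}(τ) 10*exp(τ)*sinh(τ)/7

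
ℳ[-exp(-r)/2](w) -gamma(w)/2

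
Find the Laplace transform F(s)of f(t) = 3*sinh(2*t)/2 3/(s^2-4)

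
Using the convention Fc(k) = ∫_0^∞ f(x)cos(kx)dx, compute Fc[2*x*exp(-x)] 2*(1 - k^2)/(k^2 + 1)^2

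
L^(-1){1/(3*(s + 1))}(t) exp(-t)/3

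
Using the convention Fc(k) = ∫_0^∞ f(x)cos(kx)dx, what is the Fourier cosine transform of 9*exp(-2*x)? 18/(k^2 + 4)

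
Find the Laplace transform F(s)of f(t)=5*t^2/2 5/s^3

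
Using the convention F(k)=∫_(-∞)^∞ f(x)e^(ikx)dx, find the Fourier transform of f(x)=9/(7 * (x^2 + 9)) 3 * pi * exp(-3 * Abs(k))/7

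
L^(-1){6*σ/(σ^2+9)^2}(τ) τ*sin(3*τ)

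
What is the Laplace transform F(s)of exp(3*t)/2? 1/(2*(s - 3))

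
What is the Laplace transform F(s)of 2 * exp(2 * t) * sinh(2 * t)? 4/(s * (s - 4))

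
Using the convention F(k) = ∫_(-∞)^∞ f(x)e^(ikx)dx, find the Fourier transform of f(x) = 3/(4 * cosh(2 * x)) 3 * pi/(8 * cosh(pi * k/4))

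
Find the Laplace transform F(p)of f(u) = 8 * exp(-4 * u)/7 8/(7 * (p+4))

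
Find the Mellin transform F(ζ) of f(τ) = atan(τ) -pi*sec(pi*ζ/2) /(2*ζ) 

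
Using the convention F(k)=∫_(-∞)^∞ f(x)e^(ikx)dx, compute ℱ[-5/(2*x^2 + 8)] -5*pi*exp(-2*Abs(k))/4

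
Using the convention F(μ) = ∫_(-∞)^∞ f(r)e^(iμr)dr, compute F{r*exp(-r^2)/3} I*sqrt(pi)*μ*exp(-μ^2/4)/6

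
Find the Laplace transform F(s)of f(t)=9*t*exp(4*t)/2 9/(2*(s - 4)^2)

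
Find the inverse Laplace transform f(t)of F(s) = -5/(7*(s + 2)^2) -5*t*exp(-2*t)/7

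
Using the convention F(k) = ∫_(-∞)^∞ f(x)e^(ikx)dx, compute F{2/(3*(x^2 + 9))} 2*pi*exp(-3*Abs(k))/9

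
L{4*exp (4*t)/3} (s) 4/ (3*(s - 4))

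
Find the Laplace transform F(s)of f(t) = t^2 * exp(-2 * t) 2/(s + 2)^3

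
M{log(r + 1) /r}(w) -pi*csc(pi*w) /(w - 1) 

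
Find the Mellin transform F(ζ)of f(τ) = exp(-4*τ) gamma(ζ)/4^ζ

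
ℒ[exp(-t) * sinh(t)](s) 1/(s * (s + 2))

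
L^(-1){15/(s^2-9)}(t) 5 * sinh(3 * t)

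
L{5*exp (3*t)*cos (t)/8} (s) 5*(s - 3)/ (8*( (s - 3)^2 + 1))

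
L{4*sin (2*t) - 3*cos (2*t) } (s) 8/ (s^2 + 4) - 3*s/ (s^2 + 4) 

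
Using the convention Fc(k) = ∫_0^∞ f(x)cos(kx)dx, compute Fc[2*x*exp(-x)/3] 2*(1 - k^2)/(3*(k^2 + 1)^2)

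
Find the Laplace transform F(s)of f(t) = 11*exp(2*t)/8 11/(8*(s - 2))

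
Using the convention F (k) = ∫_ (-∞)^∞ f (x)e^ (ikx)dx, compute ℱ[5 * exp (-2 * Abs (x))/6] 10/ (3 * (k^2 + 4))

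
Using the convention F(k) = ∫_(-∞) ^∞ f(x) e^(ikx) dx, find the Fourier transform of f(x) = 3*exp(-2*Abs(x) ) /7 12/(7*(k^2 + 4) ) 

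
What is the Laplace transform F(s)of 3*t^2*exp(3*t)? 6/(s - 3)^3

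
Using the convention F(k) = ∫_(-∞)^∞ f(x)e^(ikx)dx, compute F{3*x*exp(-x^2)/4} 3*I*sqrt(pi)*k*exp(-k^2/4)/8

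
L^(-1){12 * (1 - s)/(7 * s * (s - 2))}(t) -12 * exp(t) * cosh(t)/7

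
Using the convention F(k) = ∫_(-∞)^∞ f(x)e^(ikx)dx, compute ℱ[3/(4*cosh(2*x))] 3*pi/(8*cosh(pi*k/4))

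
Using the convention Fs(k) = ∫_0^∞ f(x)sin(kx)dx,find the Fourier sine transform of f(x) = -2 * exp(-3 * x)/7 -2 * k/(7 * k^2 + 63)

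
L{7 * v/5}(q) 7/(5 * q^2)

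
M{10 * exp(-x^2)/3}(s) 5 * gamma(s/2)/3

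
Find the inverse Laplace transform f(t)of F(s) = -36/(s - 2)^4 -6 * t^3 * exp(2 * t)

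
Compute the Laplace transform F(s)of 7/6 7/(6*s)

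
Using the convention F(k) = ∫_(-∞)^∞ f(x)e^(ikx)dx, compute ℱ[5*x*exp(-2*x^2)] 5*sqrt(2)*I*sqrt(pi)*k*exp(-k^2/8)/8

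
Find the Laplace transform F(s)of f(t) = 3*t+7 7/s+3/s^2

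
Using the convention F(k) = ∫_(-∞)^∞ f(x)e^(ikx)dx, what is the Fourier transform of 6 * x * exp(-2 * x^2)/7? 3 * sqrt(2) * I * sqrt(pi) * k * exp(-k^2/8)/28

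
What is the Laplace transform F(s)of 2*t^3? 12/s^4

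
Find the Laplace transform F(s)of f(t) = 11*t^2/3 22/(3*s^3)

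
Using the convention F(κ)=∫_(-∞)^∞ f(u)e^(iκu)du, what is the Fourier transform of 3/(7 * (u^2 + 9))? pi * exp(-3 * Abs(κ))/7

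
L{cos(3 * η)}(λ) λ/(λ^2 + 9)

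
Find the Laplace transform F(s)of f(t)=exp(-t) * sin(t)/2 1/(2 * ((s + 1)^2 + 1))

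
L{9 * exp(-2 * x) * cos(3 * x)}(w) 9 * (w + 2)/((w + 2)^2 + 9)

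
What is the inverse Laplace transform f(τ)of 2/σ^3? τ^2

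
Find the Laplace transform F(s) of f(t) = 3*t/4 3/(4*s^2) 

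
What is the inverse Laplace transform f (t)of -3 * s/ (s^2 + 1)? -3 * cos (t)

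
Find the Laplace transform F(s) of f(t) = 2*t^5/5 48/s^6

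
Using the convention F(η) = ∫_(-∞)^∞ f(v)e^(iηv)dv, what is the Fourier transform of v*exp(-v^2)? I*sqrt(pi)*η*exp(-η^2/4)/2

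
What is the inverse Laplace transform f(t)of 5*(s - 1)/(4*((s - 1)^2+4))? 5*exp(t)*cos(2*t)/4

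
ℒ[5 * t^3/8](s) 15/(4 * s^4)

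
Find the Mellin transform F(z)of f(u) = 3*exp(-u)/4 3*gamma(z)/4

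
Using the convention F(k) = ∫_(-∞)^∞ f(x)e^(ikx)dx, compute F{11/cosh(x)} 11 * pi/cosh(pi * k/2)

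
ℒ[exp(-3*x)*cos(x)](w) (w + 3)/((w + 3)^2 + 1)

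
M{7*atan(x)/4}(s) -7*pi*sec(pi*s/2)/(8*s)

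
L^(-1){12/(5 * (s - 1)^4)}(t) 2 * t^3 * exp(t)/5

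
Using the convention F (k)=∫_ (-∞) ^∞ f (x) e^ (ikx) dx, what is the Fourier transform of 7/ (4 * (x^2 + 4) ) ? 7 * pi * exp (-2 * Abs (k) ) /8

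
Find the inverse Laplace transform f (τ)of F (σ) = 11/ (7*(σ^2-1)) 11*sinh (τ)/7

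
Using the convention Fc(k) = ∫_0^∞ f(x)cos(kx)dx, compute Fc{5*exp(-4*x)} 20/(k^2+16)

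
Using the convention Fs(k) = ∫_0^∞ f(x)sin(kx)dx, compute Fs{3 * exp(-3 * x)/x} 3 * atan(k/3)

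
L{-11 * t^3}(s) -66/s^4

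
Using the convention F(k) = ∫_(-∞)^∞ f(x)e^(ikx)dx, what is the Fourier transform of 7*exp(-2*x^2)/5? 7*sqrt(2)*sqrt(pi)*exp(-k^2/8)/10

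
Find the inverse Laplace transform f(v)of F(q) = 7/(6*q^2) 7*v/6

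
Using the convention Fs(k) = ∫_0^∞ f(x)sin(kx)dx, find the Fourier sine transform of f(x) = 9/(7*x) 9*pi/14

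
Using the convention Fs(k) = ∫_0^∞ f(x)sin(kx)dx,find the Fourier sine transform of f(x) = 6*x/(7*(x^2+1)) 3*pi*exp(-k)/7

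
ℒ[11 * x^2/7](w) 22/(7 * w^3)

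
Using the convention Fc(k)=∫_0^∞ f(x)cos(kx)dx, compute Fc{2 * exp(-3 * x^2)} sqrt(3) * sqrt(pi) * exp(-k^2/12)/3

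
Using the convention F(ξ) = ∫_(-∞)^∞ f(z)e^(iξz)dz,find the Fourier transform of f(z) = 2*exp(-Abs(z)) 4/(ξ^2 + 1)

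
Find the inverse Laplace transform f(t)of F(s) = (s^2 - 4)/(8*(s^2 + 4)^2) t*cos(2*t)/8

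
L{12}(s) 12/s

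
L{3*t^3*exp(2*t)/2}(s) 9/(s - 2)^4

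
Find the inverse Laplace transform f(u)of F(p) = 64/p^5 8*u^4/3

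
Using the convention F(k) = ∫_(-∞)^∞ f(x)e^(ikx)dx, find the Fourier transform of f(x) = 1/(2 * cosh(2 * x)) pi/(4 * cosh(pi * k/4))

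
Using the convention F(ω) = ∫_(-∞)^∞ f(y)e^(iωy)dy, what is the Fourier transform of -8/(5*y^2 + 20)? -4*pi*exp(-2*Abs(ω))/5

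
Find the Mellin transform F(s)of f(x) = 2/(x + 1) 2 * pi * csc(pi * s)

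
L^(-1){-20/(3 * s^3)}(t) -10 * t^2/3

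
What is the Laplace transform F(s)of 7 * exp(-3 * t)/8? 7/(8 * (s + 3))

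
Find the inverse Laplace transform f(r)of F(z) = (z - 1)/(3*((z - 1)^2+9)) exp(r)*cos(3*r)/3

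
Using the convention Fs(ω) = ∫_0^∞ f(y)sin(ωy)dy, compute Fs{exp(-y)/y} atan(ω)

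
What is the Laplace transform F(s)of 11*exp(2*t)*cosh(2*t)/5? 11*(s - 2)/(5*s*(s - 4))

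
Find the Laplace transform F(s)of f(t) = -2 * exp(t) -2/(s - 1)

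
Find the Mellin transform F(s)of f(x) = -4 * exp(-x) -4 * gamma(s)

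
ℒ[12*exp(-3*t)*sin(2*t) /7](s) 24/(7*((s + 3) ^2 + 4) ) 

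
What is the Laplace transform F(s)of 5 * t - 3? 5/s^2 - 3/s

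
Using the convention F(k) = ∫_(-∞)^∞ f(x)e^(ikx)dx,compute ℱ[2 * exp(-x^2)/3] 2 * sqrt(pi) * exp(-k^2/4)/3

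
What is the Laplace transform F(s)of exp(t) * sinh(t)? 1/(s * (s - 2))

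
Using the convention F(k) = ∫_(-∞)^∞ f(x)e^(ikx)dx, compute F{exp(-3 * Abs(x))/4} 3/(2 * (k^2 + 9))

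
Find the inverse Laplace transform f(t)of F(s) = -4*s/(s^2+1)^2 -2*t*sin(t)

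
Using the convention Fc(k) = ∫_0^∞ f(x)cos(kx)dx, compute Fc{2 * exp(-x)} 2/(k^2 + 1)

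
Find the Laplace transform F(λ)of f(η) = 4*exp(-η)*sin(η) 4/((λ+1)^2+1)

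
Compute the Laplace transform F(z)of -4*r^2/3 -8/(3*z^3)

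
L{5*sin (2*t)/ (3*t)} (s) 5*atan (2/s)/3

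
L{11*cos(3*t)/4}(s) 11*s/(4*(s^2 + 9))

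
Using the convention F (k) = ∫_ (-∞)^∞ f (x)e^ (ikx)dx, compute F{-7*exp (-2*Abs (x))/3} -28/ (3*k^2 + 12)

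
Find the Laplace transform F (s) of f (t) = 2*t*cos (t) 2*(s^2 - 1) / (s^2 + 1) ^2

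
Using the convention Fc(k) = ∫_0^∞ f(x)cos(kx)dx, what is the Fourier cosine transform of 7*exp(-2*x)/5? 14/(5*(k^2 + 4))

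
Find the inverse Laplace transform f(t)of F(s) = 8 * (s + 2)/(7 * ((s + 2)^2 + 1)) 8 * exp(-2 * t) * cos(t)/7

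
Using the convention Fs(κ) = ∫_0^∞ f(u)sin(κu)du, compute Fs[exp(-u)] κ/(κ^2 + 1)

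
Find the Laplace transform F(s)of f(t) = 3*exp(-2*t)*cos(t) 3*(s + 2)/((s + 2)^2 + 1)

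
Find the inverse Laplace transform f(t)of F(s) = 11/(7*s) 11/7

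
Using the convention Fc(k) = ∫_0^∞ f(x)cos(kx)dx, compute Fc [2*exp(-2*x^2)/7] sqrt(2)*sqrt(pi)*exp(-k^2/8)/14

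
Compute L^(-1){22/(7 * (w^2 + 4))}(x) 11 * sin(2 * x)/7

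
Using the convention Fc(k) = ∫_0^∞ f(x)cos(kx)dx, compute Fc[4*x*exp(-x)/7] 4*(1 - k^2)/(7*(k^2 + 1)^2)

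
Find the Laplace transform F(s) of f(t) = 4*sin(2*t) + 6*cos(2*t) 6*s/(s^2 + 4) + 8/(s^2 + 4) 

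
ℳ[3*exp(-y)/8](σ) 3*gamma(σ)/8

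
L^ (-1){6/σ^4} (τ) τ^3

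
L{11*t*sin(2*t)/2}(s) 22*s/(s^2 + 4)^2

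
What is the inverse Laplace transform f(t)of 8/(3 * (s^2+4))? 4 * sin(2 * t)/3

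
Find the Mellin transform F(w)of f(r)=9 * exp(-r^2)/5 9 * gamma(w/2)/10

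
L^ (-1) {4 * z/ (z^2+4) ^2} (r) r * sin (2 * r) 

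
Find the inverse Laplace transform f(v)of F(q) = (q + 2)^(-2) v * exp(-2 * v)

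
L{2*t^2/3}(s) 4/(3*s^3)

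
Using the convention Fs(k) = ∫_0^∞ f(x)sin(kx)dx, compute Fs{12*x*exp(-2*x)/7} 48*k/(7*(k^2 + 4)^2)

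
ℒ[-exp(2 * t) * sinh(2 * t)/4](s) -1/(2 * s * (s - 4))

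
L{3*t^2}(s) 6/s^3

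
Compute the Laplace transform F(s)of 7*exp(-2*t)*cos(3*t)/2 7*(s + 2)/(2*((s + 2)^2 + 9))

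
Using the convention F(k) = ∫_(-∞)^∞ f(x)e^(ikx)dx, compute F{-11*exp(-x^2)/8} -11*sqrt(pi)*exp(-k^2/4)/8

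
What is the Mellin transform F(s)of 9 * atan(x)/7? -9 * pi * sec(pi * s/2)/(14 * s)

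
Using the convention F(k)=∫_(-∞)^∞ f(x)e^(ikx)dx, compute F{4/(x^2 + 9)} 4*pi*exp(-3*Abs(k))/3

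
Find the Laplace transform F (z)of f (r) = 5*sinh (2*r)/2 5/ (z^2 - 4)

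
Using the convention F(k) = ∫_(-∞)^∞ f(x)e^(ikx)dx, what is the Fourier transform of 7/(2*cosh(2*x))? 7*pi/(4*cosh(pi*k/4))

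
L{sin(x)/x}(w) atan(1/w)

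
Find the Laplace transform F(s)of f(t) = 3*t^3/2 9/s^4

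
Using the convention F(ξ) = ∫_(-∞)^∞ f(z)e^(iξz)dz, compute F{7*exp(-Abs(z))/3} 14/(3*(ξ^2 + 1))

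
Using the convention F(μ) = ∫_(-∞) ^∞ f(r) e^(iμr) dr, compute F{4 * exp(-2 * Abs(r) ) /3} 16/(3 * (μ^2 + 4) ) 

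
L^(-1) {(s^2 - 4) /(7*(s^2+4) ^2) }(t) t*cos(2*t) /7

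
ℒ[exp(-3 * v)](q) 1/(q + 3)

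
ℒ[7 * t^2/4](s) 7/(2 * s^3)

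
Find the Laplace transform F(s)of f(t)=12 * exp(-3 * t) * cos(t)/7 12 * (s + 3)/(7 * ((s + 3)^2 + 1))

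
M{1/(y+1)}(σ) pi*csc(pi*σ)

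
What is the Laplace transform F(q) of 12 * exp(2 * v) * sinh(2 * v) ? 24/(q * (q - 4) ) 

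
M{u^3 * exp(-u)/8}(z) gamma(z + 3)/8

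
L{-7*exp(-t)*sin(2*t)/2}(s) -7/((s + 1)^2 + 4)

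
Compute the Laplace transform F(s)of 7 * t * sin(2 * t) 28 * s/(s^2+4)^2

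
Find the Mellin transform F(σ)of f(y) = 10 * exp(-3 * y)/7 10 * gamma(σ)/(7 * 3^σ)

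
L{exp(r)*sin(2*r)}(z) 2/((z - 1)^2 + 4)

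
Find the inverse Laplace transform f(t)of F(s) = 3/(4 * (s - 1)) 3 * exp(t)/4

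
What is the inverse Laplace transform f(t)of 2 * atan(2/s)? 2 * sin(2 * t)/t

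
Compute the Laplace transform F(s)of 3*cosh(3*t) 3*s/(s^2 - 9)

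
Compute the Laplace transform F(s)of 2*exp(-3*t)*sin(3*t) 6/((s + 3)^2 + 9)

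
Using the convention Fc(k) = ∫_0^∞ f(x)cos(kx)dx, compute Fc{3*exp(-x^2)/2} 3*sqrt(pi)*exp(-k^2/4)/4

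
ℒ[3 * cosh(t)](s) 3 * s/(s^2 - 1)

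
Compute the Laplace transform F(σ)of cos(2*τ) σ/(σ^2 + 4)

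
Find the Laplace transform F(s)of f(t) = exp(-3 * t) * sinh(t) 1/((s + 3)^2 - 1)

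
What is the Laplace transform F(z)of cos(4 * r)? z/(z^2 + 16)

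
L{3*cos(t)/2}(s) 3*s/(2*(s^2 + 1))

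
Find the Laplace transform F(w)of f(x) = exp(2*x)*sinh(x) 1/((w - 2)^2-1)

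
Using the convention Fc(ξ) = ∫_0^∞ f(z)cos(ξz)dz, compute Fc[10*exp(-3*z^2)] 5*sqrt(3)*sqrt(pi)*exp(-ξ^2/12)/3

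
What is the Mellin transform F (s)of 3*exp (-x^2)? 3*gamma (s/2)/2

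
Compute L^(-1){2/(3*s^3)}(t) t^2/3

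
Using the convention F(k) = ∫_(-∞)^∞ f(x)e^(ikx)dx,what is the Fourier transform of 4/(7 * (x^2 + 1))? 4 * pi * exp(-Abs(k))/7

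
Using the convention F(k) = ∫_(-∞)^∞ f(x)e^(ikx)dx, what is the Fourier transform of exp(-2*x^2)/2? sqrt(2)*sqrt(pi)*exp(-k^2/8)/4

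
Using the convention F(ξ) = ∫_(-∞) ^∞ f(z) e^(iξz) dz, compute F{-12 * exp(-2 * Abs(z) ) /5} -48/(5 * ξ^2 + 20) 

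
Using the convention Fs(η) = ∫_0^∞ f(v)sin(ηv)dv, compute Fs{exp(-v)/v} atan(η)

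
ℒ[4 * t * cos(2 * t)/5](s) 4 * (s^2 - 4)/(5 * (s^2 + 4)^2)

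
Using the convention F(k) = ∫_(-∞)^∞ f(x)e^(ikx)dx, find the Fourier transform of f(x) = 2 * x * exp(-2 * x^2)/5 sqrt(2) * I * sqrt(pi) * k * exp(-k^2/8)/20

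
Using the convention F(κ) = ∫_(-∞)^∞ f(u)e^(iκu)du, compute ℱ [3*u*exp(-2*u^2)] 3*sqrt(2)*I*sqrt(pi)*κ*exp(-κ^2/8)/8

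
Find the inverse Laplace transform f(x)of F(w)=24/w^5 x^4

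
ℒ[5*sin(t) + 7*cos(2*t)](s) 7*s/(s^2 + 4) + 5/(s^2 + 1)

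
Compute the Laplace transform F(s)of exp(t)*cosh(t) (s - 1)/(s*(s - 2))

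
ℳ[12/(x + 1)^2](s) -12 * pi * (s - 1)/sin(pi * s)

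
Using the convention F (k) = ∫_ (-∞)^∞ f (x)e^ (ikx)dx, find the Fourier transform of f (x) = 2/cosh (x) 2 * pi/cosh (pi * k/2)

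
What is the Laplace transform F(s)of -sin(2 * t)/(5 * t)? -atan(2/s)/5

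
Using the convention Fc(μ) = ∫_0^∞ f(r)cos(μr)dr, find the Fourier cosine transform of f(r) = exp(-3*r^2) sqrt(3)*sqrt(pi)*exp(-μ^2/12)/6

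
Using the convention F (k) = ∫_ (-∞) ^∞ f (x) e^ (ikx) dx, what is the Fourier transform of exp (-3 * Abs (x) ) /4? 3/ (2 * (k^2 + 9) ) 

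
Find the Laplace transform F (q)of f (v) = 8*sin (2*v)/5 16/ (5*(q^2 + 4))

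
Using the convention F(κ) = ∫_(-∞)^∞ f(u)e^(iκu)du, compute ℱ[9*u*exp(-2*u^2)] 9*sqrt(2)*I*sqrt(pi)*κ*exp(-κ^2/8)/8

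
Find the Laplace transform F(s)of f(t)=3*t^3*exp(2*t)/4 9/(2*(s - 2)^4)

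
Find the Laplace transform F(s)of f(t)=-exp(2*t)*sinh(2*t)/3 -2/(3*s*(s - 4))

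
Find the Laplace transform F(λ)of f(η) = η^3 6/λ^4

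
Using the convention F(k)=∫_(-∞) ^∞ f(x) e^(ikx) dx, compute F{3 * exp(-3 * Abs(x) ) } 18/(k^2 + 9) 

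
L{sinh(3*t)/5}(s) 3/(5*(s^2 - 9))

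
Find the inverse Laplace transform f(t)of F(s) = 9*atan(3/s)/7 9*sin(3*t)/(7*t)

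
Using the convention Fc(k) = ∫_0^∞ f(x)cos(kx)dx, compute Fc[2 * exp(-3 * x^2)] sqrt(3) * sqrt(pi) * exp(-k^2/12)/3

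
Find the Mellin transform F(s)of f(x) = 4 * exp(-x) 4 * gamma(s)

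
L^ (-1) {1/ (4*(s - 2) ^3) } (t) t^2*exp (2*t) /8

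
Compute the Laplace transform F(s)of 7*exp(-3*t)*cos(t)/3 7*(s + 3)/(3*((s + 3)^2 + 1))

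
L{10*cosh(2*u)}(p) 10*p/(p^2 - 4)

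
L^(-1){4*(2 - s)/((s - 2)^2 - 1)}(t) -4*exp(2*t)*cosh(t)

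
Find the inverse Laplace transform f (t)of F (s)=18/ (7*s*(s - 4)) 9*exp (2*t)*sinh (2*t)/7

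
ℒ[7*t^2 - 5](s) 14/s^3 - 5/s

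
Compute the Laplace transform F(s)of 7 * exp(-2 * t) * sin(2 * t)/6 7/(3 * ((s + 2)^2 + 4))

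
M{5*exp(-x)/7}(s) 5*gamma(s)/7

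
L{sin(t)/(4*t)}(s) atan(1/s)/4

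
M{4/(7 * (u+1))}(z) 4 * pi * csc(pi * z)/7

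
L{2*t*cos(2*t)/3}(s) 2*(s^2 - 4)/(3*(s^2 + 4)^2)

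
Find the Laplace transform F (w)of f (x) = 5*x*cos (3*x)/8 5*(w^2-9)/ (8*(w^2 + 9)^2)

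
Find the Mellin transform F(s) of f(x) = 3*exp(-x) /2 3*gamma(s) /2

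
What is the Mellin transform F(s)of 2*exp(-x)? 2*gamma(s)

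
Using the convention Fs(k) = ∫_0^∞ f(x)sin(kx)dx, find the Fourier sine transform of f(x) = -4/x -2 * pi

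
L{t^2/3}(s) 2/(3*s^3)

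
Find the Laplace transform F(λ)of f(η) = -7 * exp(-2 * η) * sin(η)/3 -7/(3 * (λ + 2)^2 + 3)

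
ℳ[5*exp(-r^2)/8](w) 5*gamma(w/2)/16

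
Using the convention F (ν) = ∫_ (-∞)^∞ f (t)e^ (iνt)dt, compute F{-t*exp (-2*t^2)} -sqrt (2)*I*sqrt (pi)*ν*exp (-ν^2/8)/8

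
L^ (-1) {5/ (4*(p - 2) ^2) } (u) 5*u*exp (2*u) /4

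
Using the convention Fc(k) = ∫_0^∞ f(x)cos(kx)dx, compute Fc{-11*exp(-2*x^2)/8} -11*sqrt(2)*sqrt(pi)*exp(-k^2/8)/32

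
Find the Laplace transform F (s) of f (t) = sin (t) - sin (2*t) 1/ (s^2 + 1) - 2/ (s^2 + 4) 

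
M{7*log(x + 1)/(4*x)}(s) -7*pi*csc(pi*s)/(4*s - 4)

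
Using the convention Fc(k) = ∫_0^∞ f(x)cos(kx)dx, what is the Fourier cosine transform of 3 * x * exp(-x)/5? 3 * (1 - k^2)/(5 * (k^2 + 1)^2)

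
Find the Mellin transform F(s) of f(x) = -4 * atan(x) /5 2 * pi * sec(pi * s/2) /(5 * s) 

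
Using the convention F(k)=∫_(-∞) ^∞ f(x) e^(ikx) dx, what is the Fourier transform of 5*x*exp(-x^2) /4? 5*I*sqrt(pi)*k*exp(-k^2/4) /8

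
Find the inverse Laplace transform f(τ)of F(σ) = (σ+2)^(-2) τ*exp(-2*τ)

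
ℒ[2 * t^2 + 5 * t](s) 4/s^3 + 5/s^2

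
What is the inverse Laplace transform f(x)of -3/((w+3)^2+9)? -exp(-3*x)*sin(3*x)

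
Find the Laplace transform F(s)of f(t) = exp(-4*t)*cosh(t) (s + 4)/((s + 4)^2-1)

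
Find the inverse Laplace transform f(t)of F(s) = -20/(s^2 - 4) -10 * sinh(2 * t)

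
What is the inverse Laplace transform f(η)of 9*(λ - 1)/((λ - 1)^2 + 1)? 9*exp(η)*cos(η)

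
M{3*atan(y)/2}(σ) -3*pi*sec(pi*σ/2)/(4*σ)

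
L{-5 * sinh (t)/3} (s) -5/ (3 * s^2 - 3)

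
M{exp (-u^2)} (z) gamma (z/2)/2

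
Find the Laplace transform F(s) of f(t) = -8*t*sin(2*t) -32*s/(s^2 + 4) ^2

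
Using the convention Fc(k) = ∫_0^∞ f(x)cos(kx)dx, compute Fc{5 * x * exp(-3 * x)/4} 5 * (9 - k^2)/(4 * (k^2+9)^2)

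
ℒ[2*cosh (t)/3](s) 2*s/ (3*(s^2 - 1))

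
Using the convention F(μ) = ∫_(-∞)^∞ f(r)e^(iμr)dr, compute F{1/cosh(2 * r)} pi/(2 * cosh(pi * μ/4))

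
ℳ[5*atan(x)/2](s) -5*pi*sec(pi*s/2)/(4*s)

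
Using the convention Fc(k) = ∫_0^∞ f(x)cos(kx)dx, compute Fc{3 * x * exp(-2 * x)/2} 3 * (4 - k^2)/(2 * (k^2+4)^2)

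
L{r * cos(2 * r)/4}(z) (z^2 - 4)/(4 * (z^2 + 4)^2)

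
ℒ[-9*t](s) -9/s^2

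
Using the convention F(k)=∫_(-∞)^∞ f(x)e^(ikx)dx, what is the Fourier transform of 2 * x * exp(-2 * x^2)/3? sqrt(2) * I * sqrt(pi) * k * exp(-k^2/8)/12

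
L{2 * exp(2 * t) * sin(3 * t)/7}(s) 6/(7 * ((s - 2)^2 + 9))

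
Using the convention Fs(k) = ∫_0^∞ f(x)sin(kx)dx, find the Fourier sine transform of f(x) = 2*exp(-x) 2*k/(k^2 + 1)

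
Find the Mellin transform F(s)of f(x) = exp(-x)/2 gamma(s)/2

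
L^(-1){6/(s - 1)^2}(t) 6 * t * exp(t)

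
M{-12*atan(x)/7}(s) 6*pi*sec(pi*s/2)/(7*s)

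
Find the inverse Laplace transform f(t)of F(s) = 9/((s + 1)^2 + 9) 3*exp(-t)*sin(3*t)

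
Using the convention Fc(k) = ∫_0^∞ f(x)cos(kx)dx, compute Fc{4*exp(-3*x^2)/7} 2*sqrt(3)*sqrt(pi)*exp(-k^2/12)/21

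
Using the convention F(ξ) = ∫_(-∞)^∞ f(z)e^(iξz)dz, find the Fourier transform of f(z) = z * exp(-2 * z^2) sqrt(2) * I * sqrt(pi) * ξ * exp(-ξ^2/8)/8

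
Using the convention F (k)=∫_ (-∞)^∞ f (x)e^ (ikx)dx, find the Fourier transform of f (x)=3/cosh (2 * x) 3 * pi/ (2 * cosh (pi * k/4))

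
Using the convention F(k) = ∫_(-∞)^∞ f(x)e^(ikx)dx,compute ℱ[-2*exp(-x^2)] -2*sqrt(pi)*exp(-k^2/4)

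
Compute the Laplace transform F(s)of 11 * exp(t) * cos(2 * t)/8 11 * (s - 1)/(8 * ((s - 1)^2 + 4))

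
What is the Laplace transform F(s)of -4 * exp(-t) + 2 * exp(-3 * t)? 2/(s + 3) - 4/(s + 1)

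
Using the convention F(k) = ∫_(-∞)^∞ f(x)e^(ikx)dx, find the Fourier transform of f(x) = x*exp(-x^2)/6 I*sqrt(pi)*k*exp(-k^2/4)/12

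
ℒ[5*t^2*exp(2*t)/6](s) 5/(3*(s - 2)^3)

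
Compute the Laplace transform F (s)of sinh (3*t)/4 3/ (4*(s^2 - 9))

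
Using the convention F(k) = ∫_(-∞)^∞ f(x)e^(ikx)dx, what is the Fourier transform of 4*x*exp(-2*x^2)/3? sqrt(2)*I*sqrt(pi)*k*exp(-k^2/8)/6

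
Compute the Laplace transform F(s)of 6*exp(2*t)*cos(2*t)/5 6*(s - 2)/(5*((s - 2)^2 + 4))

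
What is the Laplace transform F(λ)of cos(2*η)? λ/(λ^2 + 4)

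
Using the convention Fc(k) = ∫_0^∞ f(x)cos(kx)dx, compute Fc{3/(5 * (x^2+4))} 3 * pi * exp(-2 * k)/20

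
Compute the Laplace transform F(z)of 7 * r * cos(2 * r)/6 7 * (z^2-4)/(6 * (z^2+4)^2)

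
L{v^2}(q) 2/q^3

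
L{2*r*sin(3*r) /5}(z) 12*z/(5*(z^2+9) ^2) 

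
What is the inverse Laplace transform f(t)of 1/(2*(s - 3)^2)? t*exp(3*t)/2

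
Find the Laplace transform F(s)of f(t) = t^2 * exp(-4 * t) 2/(s + 4)^3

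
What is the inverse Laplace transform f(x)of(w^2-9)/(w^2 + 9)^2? x*cos(3*x)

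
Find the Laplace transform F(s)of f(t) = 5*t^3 30/s^4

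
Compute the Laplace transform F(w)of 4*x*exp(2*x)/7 4/(7*(w - 2)^2)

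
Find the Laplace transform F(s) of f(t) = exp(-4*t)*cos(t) (s + 4) /((s + 4) ^2 + 1) 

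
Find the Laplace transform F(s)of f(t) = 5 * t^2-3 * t 10/s^3-3/s^2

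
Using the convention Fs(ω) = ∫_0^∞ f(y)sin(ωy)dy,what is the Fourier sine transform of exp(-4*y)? ω/(ω^2 + 16)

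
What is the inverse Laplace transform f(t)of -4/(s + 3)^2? -4 * t * exp(-3 * t)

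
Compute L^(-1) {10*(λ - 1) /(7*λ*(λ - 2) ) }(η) 10*exp(η)*cosh(η) /7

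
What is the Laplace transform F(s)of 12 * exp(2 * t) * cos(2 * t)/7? 12 * (s - 2)/(7 * ((s - 2)^2 + 4))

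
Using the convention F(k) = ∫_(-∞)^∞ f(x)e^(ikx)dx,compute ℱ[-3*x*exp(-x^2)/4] -3*I*sqrt(pi)*k*exp(-k^2/4)/8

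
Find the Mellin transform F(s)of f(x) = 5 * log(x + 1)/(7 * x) -5 * pi * csc(pi * s)/(7 * s - 7)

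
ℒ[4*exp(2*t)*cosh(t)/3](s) 4*(s - 2)/(3*((s - 2)^2 - 1))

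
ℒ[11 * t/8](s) 11/ (8 * s^2)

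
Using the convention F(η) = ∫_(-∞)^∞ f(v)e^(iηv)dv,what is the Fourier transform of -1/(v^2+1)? -pi*exp(-Abs(η))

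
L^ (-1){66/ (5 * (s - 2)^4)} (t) 11 * t^3 * exp (2 * t)/5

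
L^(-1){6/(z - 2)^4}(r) r^3*exp(2*r)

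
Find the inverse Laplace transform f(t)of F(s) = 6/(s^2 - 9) 2*sinh(3*t)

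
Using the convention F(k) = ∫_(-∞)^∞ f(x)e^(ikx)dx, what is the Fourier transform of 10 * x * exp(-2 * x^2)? 5 * sqrt(2) * I * sqrt(pi) * k * exp(-k^2/8)/4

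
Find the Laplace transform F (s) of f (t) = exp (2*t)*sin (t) 1/ ( (s - 2) ^2 + 1) 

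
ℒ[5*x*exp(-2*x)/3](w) 5/(3*(w + 2)^2)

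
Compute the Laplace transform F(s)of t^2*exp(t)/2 (s - 1)^(-3)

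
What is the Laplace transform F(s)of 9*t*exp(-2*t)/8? 9/(8*(s + 2)^2)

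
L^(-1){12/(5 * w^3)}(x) 6 * x^2/5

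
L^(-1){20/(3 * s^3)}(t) 10 * t^2/3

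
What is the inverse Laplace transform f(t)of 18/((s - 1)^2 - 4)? 9*exp(t)*sinh(2*t)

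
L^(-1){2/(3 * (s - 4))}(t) 2 * exp(4 * t)/3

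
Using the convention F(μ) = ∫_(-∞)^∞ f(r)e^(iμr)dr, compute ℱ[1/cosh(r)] pi/cosh(pi*μ/2)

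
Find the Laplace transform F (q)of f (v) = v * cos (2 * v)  (q^2-4)/ (q^2 + 4)^2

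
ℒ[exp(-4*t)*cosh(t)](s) (s + 4)/((s + 4)^2-1)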